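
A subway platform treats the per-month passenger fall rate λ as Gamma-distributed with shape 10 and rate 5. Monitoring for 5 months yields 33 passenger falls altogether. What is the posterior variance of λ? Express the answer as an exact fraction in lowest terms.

Total count 33 over total exposure 5 months.
The Gamma prior is conjugate for the Poisson rate, so λ | data ~ Gamma(10+33, 5+5) = Gamma(43, 10).
Posterior variance = α'/β'² = 43/100.

43/100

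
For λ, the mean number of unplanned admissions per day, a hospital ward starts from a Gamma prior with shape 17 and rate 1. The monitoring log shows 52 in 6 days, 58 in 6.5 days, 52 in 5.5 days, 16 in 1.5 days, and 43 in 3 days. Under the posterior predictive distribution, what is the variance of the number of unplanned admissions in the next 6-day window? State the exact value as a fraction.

Total count: 52 + 58 + 52 + 16 + 43 = 221.
Total exposure: 6 + 6.5 + 5.5 + 1.5 + 3 = 22.5 days.
Conjugate update: add total count to the shape and total exposure to the rate, giving Gamma(238, 47/2).
The posterior predictive for a window of length T is Negative Binomial with variance T·α'·(β'+T)/β'² = 6·238·(59/2)/(2209/4) = 168504/2209.

168504/2209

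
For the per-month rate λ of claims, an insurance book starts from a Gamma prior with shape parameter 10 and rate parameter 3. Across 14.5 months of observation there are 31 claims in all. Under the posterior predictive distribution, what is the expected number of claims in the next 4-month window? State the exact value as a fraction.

328/35

Total count 31 over total exposure 14.5 months.
By Gamma–Poisson conjugacy, the posterior is Gamma(α + Σx, β + Σt) = Gamma(10 + 31, 3 + 14.5) = Gamma(41, 35/2).
Predictive mean over a 4-month window = T·E[λ|data] = 4·41/(35/2) = 328/35.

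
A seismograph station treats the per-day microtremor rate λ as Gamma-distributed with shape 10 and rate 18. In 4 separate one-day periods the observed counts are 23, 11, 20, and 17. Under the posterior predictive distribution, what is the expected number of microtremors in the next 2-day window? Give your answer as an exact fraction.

Total count: 23 + 11 + 20 + 17 = 71.
Total exposure: 4 days.
Conjugate update: add total count to the shape and total exposure to the rate, giving Gamma(81, 22).
Predictive mean over a 2-day window = T·E[λ|data] = 2·81/22 = 81/11.

81/11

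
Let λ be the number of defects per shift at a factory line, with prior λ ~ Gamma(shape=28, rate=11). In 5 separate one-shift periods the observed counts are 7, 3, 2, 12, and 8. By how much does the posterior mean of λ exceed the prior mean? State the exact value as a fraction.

Total count: 7 + 3 + 2 + 12 + 8 = 32.
Total exposure: 5 shifts.
Gamma(α, β) with Poisson data over total exposure Σt gives posterior Gamma(α+Σx, β+Σt) = Gamma(60, 16).
Posterior mean = 60/16 = 15/4; prior mean = 28/11 = 28/11. Difference = 15/4 − 28/11 = 53/44.

53/44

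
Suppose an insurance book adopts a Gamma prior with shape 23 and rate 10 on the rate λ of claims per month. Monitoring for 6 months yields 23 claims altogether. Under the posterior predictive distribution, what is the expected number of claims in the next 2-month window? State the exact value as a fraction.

23/4

Total count 23 over total exposure 6 months.
Posterior: α' = 23 + 23 = 46, β' = 10 + 6 = 16.
Predictive mean over a 2-month window = T·E[λ|data] = 2·46/16 = 23/4.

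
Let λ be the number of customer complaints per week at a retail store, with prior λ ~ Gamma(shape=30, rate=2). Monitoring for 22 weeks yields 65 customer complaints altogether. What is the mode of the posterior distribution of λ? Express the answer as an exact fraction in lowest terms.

47/12

Total count 65 over total exposure 22 weeks.
Gamma(α, β) with Poisson data over total exposure Σt gives posterior Gamma(α+Σx, β+Σt) = Gamma(95, 24).
Posterior mode = (α'−1)/β' = 94/24 = 47/12.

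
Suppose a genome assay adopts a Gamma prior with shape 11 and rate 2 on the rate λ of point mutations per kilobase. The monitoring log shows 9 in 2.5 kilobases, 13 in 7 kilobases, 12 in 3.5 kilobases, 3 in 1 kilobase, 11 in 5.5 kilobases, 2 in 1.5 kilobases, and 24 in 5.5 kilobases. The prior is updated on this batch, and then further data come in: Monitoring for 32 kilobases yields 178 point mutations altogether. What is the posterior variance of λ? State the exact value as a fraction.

1052/14641

Total count: 9 + 13 + 12 + 3 + 11 + 2 + 24 = 74.
Total exposure: 2.5 + 7 + 3.5 + 1 + 5.5 + 1.5 + 5.5 = 26.5 kilobases.
After the first batch: Gamma(11 + 74, 2 + 26.5) = Gamma(85, 57/2).
Total count 178 over total exposure 32 kilobases.
After the second batch: Gamma(85 + 178, 57/2 + 32) = Gamma(263, 121/2).
Posterior variance = α'/β'² = 263/(14641/4) = 1052/14641.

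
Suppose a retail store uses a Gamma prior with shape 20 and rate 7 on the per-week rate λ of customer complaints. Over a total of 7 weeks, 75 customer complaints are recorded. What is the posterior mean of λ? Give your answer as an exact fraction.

95/14

Total count 75 over total exposure 7 weeks.
Gamma(α, β) with Poisson data over total exposure Σt gives posterior Gamma(α+Σx, β+Σt) = Gamma(95, 14).
Posterior mean = α'/β' = 95/14.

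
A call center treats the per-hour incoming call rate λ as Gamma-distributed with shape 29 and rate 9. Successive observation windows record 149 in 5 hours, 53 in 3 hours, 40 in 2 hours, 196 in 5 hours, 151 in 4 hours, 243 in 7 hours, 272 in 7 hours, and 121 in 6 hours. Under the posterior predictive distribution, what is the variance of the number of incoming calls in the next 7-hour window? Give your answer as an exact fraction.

Total count: 149 + 53 + 40 + 196 + 151 + 243 + 272 + 121 = 1225.
Total exposure: 5 + 3 + 2 + 5 + 4 + 7 + 7 + 6 = 39 hours.
Posterior: α' = 29 + 1225 = 1254, β' = 9 + 39 = 48.
The posterior predictive for a window of length T is Negative Binomial with variance T·α'·(β'+T)/β'² = 7·1254·55/2304 = 80465/384.

80465/384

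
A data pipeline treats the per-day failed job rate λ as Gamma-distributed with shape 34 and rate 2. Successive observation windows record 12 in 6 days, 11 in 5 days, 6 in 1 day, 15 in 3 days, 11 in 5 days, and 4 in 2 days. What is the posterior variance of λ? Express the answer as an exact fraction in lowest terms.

31/192

Total count: 12 + 11 + 6 + 15 + 11 + 4 = 59.
Total exposure: 6 + 5 + 1 + 3 + 5 + 2 = 22 days.
Conjugate update: add total count to the shape and total exposure to the rate, giving Gamma(93, 24).
Posterior variance = α'/β'² = 93/576 = 31/192.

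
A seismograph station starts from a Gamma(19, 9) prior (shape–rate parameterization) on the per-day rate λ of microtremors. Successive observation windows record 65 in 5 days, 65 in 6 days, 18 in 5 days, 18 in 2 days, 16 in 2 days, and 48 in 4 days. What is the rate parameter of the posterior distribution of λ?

33

Total count: 65 + 65 + 18 + 18 + 16 + 48 = 230.
Total exposure: 5 + 6 + 5 + 2 + 2 + 4 = 24 days.
Posterior: α' = 19 + 230 = 249, β' = 9 + 24 = 33.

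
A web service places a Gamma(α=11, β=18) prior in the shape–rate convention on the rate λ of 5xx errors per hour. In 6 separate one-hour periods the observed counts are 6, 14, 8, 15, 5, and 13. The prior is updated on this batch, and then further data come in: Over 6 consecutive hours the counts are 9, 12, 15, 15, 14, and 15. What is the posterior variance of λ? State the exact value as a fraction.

38/225

Total count: 6 + 14 + 8 + 15 + 5 + 13 = 61.
Total exposure: 6 hours.
After the first batch: Gamma(11 + 61, 18 + 6) = Gamma(72, 24).
Total count: 9 + 12 + 15 + 15 + 14 + 15 = 80.
Total exposure: 6 hours.
After the second batch: Gamma(72 + 80, 24 + 6) = Gamma(152, 30).
Posterior variance = α'/β'² = 152/900 = 38/225.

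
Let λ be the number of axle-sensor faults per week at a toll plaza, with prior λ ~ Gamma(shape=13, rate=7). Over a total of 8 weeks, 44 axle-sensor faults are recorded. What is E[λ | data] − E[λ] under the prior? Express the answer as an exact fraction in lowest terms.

68/35

Total count 44 over total exposure 8 weeks.
Conjugate update: add total count to the shape and total exposure to the rate, giving Gamma(57, 15).
Posterior mean = 57/15 = 19/5; prior mean = 13/7 = 13/7. Difference = 19/5 − 13/7 = 68/35.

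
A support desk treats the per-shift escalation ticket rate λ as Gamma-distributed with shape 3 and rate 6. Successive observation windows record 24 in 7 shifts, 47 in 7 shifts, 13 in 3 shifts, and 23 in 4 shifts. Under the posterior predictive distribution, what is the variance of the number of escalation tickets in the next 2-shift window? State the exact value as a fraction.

6380/729

Total count: 24 + 47 + 13 + 23 = 107.
Total exposure: 7 + 7 + 3 + 4 = 21 shifts.
Posterior: α' = 3 + 107 = 110, β' = 6 + 21 = 27.
The posterior predictive for a window of length T is Negative Binomial with variance T·α'·(β'+T)/β'² = 2·110·29/729 = 6380/729.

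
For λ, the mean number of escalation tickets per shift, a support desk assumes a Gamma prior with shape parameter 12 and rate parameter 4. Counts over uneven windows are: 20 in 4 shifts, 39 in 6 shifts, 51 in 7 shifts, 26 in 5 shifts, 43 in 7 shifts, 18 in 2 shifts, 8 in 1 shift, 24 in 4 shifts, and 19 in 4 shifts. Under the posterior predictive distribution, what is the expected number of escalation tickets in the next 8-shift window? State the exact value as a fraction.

Total count: 20 + 39 + 51 + 26 + 43 + 18 + 8 + 24 + 19 = 248.
Total exposure: 4 + 6 + 7 + 5 + 7 + 2 + 1 + 4 + 4 = 40 shifts.
Conjugate update: add total count to the shape and total exposure to the rate, giving Gamma(260, 44).
Predictive mean over an 8-shift window = T·E[λ|data] = 8·260/44 = 520/11.

520/11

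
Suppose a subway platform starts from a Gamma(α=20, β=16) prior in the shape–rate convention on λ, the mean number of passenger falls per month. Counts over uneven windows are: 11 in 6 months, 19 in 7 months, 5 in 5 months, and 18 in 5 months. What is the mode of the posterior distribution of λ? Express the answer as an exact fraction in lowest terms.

24/13

Total count: 11 + 19 + 5 + 18 = 53.
Total exposure: 6 + 7 + 5 + 5 = 23 months.
Posterior: α' = 20 + 53 = 73, β' = 16 + 23 = 39.
Posterior mode = (α'−1)/β' = 72/39 = 24/13.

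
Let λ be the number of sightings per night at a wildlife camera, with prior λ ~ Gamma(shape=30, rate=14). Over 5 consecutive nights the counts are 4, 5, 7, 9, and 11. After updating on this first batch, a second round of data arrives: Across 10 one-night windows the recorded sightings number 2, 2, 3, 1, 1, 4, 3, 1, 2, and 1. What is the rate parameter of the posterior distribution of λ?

Total count: 4 + 5 + 7 + 9 + 11 = 36.
Total exposure: 5 nights.
After the first batch: Gamma(30 + 36, 14 + 5) = Gamma(66, 19).
Total count: 2 + 2 + 3 + 1 + 1 + 4 + 3 + 1 + 2 + 1 = 20.
Total exposure: 10 nights.
After the second batch: Gamma(66 + 20, 19 + 10) = Gamma(86, 29).

29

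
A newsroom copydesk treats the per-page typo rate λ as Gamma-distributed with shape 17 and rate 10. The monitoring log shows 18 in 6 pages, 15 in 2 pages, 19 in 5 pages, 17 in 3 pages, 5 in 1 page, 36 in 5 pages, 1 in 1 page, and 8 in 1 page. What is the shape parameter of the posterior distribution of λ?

136

Total count: 18 + 15 + 19 + 17 + 5 + 36 + 1 + 8 = 119.
Total exposure: 6 + 2 + 5 + 3 + 1 + 5 + 1 + 1 = 24 pages.
Conjugate update: add total count to the shape and total exposure to the rate, giving Gamma(136, 34).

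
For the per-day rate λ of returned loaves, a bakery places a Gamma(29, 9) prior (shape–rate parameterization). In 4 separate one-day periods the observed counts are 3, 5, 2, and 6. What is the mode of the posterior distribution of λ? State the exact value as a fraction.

Total count: 3 + 5 + 2 + 6 = 16.
Total exposure: 4 days.
Posterior: α' = 29 + 16 = 45, β' = 9 + 4 = 13.
Posterior mode = (α'−1)/β' = 44/13.

44/13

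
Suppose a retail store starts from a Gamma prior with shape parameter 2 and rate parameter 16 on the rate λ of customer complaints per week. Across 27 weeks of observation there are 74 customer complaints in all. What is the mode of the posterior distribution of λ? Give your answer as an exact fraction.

Total count 74 over total exposure 27 weeks.
Conjugate update: add total count to the shape and total exposure to the rate, giving Gamma(76, 43).
Posterior mode = (α'−1)/β' = 75/43.

75/43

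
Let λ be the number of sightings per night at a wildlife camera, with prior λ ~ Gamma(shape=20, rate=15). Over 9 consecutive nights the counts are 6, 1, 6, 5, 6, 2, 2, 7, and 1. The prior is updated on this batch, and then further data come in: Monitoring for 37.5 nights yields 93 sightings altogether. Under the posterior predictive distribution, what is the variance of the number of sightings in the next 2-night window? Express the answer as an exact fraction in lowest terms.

75692/15129

Total count: 6 + 1 + 6 + 5 + 6 + 2 + 2 + 7 + 1 = 36.
Total exposure: 9 nights.
After the first batch: Gamma(20 + 36, 15 + 9) = Gamma(56, 24).
Total count 93 over total exposure 37.5 nights.
After the second batch: Gamma(56 + 93, 24 + 37.5) = Gamma(149, 123/2).
The posterior predictive for a window of length T is Negative Binomial with variance T·α'·(β'+T)/β'² = 2·149·(127/2)/(15129/4) = 75692/15129.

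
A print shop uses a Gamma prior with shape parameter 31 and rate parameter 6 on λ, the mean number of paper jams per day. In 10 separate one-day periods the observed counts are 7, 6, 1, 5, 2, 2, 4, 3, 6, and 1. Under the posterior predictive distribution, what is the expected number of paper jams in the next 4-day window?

17

Total count: 7 + 6 + 1 + 5 + 2 + 2 + 4 + 3 + 6 + 1 = 37.
Total exposure: 10 days.
Posterior: α' = 31 + 37 = 68, β' = 6 + 10 = 16.
Predictive mean over a 4-day window = T·E[λ|data] = 4·68/16 = 17.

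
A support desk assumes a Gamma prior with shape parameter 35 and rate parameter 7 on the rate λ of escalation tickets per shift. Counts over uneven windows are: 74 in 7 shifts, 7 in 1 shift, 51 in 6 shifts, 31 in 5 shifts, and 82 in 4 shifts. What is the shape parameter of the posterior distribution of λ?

Total count: 74 + 7 + 51 + 31 + 82 = 245.
Total exposure: 7 + 1 + 6 + 5 + 4 = 23 shifts.
By Gamma–Poisson conjugacy, the posterior is Gamma(α + Σx, β + Σt) = Gamma(35 + 245, 7 + 23) = Gamma(280, 30).

280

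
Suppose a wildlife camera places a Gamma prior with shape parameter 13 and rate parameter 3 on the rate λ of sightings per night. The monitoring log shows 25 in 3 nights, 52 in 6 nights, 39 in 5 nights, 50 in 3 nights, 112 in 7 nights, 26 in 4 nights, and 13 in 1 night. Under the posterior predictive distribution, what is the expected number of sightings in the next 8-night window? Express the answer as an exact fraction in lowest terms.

165/2

Total count: 25 + 52 + 39 + 50 + 112 + 26 + 13 = 317.
Total exposure: 3 + 6 + 5 + 3 + 7 + 4 + 1 = 29 nights.
Gamma(α, β) with Poisson data over total exposure Σt gives posterior Gamma(α+Σx, β+Σt) = Gamma(330, 32).
Predictive mean over an 8-night window = T·E[λ|data] = 8·330/32 = 165/2.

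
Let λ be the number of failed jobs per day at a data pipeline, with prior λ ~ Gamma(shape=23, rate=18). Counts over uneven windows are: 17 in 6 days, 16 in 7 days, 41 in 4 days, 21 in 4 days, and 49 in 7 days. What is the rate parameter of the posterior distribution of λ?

46

Total count: 17 + 16 + 41 + 21 + 49 = 144.
Total exposure: 6 + 7 + 4 + 4 + 7 = 28 days.
Posterior: α' = 23 + 144 = 167, β' = 18 + 28 = 46.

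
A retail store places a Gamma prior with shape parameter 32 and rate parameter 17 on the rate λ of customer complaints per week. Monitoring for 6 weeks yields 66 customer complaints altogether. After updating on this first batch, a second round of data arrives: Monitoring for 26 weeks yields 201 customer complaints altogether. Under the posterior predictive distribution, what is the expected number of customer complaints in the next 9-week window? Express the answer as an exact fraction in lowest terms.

2691/49

Total count 66 over total exposure 6 weeks.
After the first batch: Gamma(32 + 66, 17 + 6) = Gamma(98, 23).
Total count 201 over total exposure 26 weeks.
After the second batch: Gamma(98 + 201, 23 + 26) = Gamma(299, 49).
Predictive mean over a 9-week window = T·E[λ|data] = 9·299/49 = 2691/49.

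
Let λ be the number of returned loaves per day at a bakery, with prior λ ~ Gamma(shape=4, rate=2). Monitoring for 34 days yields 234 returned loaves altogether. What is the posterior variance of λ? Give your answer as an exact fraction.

Total count 234 over total exposure 34 days.
Gamma(α, β) with Poisson data over total exposure Σt gives posterior Gamma(α+Σx, β+Σt) = Gamma(238, 36).
Posterior variance = α'/β'² = 238/1296 = 119/648.

119/648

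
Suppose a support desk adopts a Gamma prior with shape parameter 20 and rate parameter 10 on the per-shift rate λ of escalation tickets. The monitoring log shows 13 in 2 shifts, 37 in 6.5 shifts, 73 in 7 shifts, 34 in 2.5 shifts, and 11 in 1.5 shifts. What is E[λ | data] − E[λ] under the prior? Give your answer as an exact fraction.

Total count: 13 + 37 + 73 + 34 + 11 = 168.
Total exposure: 2 + 6.5 + 7 + 2.5 + 1.5 = 19.5 shifts.
By Gamma–Poisson conjugacy, the posterior is Gamma(α + Σx, β + Σt) = Gamma(20 + 168, 10 + 19.5) = Gamma(188, 59/2).
Posterior mean = 188/(59/2) = 376/59; prior mean = 20/10 = 2. Difference = 376/59 − 2 = 258/59.

258/59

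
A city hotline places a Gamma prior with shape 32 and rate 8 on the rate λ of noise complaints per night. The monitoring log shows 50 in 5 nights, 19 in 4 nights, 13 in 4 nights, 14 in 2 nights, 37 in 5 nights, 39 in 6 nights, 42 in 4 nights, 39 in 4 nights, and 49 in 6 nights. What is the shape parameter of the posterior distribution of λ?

Total count: 50 + 19 + 13 + 14 + 37 + 39 + 42 + 39 + 49 = 302.
Total exposure: 5 + 4 + 4 + 2 + 5 + 6 + 4 + 4 + 6 = 40 nights.
By Gamma–Poisson conjugacy, the posterior is Gamma(α + Σx, β + Σt) = Gamma(32 + 302, 8 + 40) = Gamma(334, 48).

334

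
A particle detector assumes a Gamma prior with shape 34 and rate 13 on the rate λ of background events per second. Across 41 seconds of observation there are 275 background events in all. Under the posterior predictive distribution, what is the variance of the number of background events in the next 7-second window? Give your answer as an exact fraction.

43981/972

Total count 275 over total exposure 41 seconds.
Gamma(α, β) with Poisson data over total exposure Σt gives posterior Gamma(α+Σx, β+Σt) = Gamma(309, 54).
The posterior predictive for a window of length T is Negative Binomial with variance T·α'·(β'+T)/β'² = 7·309·61/2916 = 43981/972.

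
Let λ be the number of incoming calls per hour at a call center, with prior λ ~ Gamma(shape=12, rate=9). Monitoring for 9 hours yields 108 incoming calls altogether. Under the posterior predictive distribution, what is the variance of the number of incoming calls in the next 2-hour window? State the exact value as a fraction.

400/27

Total count 108 over total exposure 9 hours.
Conjugate update: add total count to the shape and total exposure to the rate, giving Gamma(120, 18).
The posterior predictive for a window of length T is Negative Binomial with variance T·α'·(β'+T)/β'² = 2·120·20/324 = 400/27.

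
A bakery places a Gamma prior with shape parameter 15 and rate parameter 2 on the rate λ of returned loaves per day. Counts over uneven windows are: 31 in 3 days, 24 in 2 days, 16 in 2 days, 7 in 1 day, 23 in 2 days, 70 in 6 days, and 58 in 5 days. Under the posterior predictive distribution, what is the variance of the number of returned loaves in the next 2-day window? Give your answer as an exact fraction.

12200/529

Total count: 31 + 24 + 16 + 7 + 23 + 70 + 58 = 229.
Total exposure: 3 + 2 + 2 + 1 + 2 + 6 + 5 = 21 days.
Conjugate update: add total count to the shape and total exposure to the rate, giving Gamma(244, 23).
The posterior predictive for a window of length T is Negative Binomial with variance T·α'·(β'+T)/β'² = 2·244·25/529 = 12200/529.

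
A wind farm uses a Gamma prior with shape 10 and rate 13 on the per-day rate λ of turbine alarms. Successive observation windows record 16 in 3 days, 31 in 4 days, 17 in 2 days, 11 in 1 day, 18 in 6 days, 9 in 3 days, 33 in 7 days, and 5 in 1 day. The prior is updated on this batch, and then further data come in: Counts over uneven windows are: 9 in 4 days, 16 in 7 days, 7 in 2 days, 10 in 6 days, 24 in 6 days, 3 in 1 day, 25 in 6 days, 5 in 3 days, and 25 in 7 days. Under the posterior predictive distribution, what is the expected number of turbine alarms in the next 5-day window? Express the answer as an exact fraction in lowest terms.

Total count: 16 + 31 + 17 + 11 + 18 + 9 + 33 + 5 = 140.
Total exposure: 3 + 4 + 2 + 1 + 6 + 3 + 7 + 1 = 27 days.
After the first batch: Gamma(10 + 140, 13 + 27) = Gamma(150, 40).
Total count: 9 + 16 + 7 + 10 + 24 + 3 + 25 + 5 + 25 = 124.
Total exposure: 4 + 7 + 2 + 6 + 6 + 1 + 6 + 3 + 7 = 42 days.
After the second batch: Gamma(150 + 124, 40 + 42) = Gamma(274, 82).
Predictive mean over a 5-day window = T·E[λ|data] = 5·274/82 = 685/41.

685/41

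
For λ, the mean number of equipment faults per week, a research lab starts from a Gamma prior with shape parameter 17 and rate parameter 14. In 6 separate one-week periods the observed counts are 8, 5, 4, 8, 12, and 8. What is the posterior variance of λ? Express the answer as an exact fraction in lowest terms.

Total count: 8 + 5 + 4 + 8 + 12 + 8 = 45.
Total exposure: 6 weeks.
Gamma(α, β) with Poisson data over total exposure Σt gives posterior Gamma(α+Σx, β+Σt) = Gamma(62, 20).
Posterior variance = α'/β'² = 62/400 = 31/200.

31/200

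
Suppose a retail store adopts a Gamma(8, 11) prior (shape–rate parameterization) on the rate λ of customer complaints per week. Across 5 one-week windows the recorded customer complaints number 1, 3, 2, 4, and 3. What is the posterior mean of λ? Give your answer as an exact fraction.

21/16

Total count: 1 + 3 + 2 + 4 + 3 = 13.
Total exposure: 5 weeks.
Conjugate update: add total count to the shape and total exposure to the rate, giving Gamma(21, 16).
Posterior mean = α'/β' = 21/16.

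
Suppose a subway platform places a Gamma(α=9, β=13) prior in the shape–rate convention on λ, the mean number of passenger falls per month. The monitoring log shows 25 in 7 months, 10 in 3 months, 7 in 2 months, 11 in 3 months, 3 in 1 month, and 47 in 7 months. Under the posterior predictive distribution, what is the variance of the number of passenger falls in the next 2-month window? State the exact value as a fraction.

532/81

Total count: 25 + 10 + 7 + 11 + 3 + 47 = 103.
Total exposure: 7 + 3 + 2 + 3 + 1 + 7 = 23 months.
Gamma(α, β) with Poisson data over total exposure Σt gives posterior Gamma(α+Σx, β+Σt) = Gamma(112, 36).
The posterior predictive for a window of length T is Negative Binomial with variance T·α'·(β'+T)/β'² = 2·112·38/1296 = 532/81.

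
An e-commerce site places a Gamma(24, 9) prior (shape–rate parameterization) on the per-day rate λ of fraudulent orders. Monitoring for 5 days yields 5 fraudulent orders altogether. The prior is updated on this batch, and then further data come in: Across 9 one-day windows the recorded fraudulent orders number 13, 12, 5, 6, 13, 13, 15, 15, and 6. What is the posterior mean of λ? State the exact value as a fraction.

127/23

Total count 5 over total exposure 5 days.
After the first batch: Gamma(24 + 5, 9 + 5) = Gamma(29, 14).
Total count: 13 + 12 + 5 + 6 + 13 + 13 + 15 + 15 + 6 = 98.
Total exposure: 9 days.
After the second batch: Gamma(29 + 98, 14 + 9) = Gamma(127, 23).
Posterior mean = α'/β' = 127/23.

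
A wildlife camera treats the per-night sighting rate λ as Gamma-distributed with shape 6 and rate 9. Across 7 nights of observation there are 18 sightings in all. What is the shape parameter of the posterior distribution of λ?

Total count 18 over total exposure 7 nights.
By Gamma–Poisson conjugacy, the posterior is Gamma(α + Σx, β + Σt) = Gamma(6 + 18, 9 + 7) = Gamma(24, 16).

24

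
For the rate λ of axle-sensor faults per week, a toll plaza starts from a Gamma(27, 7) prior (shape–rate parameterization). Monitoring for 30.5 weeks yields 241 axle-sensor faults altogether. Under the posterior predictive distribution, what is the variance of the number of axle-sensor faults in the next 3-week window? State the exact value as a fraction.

Total count 241 over total exposure 30.5 weeks.
The Gamma prior is conjugate for the Poisson rate, so λ | data ~ Gamma(27+241, 7+30.5) = Gamma(268, 75/2).
The posterior predictive for a window of length T is Negative Binomial with variance T·α'·(β'+T)/β'² = 3·268·(81/2)/(5625/4) = 14472/625.

14472/625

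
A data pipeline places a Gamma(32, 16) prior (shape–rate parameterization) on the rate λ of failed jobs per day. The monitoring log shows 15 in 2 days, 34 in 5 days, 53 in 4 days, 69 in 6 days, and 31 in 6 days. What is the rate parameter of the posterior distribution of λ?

Total count: 15 + 34 + 53 + 69 + 31 = 202.
Total exposure: 2 + 5 + 4 + 6 + 6 = 23 days.
Posterior: α' = 32 + 202 = 234, β' = 16 + 23 = 39.

39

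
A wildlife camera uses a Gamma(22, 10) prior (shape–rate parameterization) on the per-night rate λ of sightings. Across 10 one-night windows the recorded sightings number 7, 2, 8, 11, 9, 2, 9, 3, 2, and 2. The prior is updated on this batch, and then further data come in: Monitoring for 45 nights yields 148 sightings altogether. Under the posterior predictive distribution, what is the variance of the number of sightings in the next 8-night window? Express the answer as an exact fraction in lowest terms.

Total count: 7 + 2 + 8 + 11 + 9 + 2 + 9 + 3 + 2 + 2 = 55.
Total exposure: 10 nights.
After the first batch: Gamma(22 + 55, 10 + 10) = Gamma(77, 20).
Total count 148 over total exposure 45 nights.
After the second batch: Gamma(77 + 148, 20 + 45) = Gamma(225, 65).
The posterior predictive for a window of length T is Negative Binomial with variance T·α'·(β'+T)/β'² = 8·225·73/4225 = 5256/169.

5256/169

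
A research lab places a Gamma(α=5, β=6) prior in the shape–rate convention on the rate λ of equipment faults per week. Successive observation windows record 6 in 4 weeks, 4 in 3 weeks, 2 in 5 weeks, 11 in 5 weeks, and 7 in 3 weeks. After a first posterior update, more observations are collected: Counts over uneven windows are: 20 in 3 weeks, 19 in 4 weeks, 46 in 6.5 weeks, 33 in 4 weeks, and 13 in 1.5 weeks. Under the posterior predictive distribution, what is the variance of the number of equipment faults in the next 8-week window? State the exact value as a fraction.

Total count: 6 + 4 + 2 + 11 + 7 = 30.
Total exposure: 4 + 3 + 5 + 5 + 3 = 20 weeks.
After the first batch: Gamma(5 + 30, 6 + 20) = Gamma(35, 26).
Total count: 20 + 19 + 46 + 33 + 13 = 131.
Total exposure: 3 + 4 + 6.5 + 4 + 1.5 = 19 weeks.
After the second batch: Gamma(35 + 131, 26 + 19) = Gamma(166, 45).
The posterior predictive for a window of length T is Negative Binomial with variance T·α'·(β'+T)/β'² = 8·166·53/2025 = 70384/2025.

70384/2025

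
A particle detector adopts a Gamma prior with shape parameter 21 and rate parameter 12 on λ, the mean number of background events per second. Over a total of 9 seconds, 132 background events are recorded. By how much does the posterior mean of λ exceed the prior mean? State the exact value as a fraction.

155/28

Total count 132 over total exposure 9 seconds.
By Gamma–Poisson conjugacy, the posterior is Gamma(α + Σx, β + Σt) = Gamma(21 + 132, 12 + 9) = Gamma(153, 21).
Posterior mean = 153/21 = 51/7; prior mean = 21/12 = 7/4. Difference = 51/7 − 7/4 = 155/28.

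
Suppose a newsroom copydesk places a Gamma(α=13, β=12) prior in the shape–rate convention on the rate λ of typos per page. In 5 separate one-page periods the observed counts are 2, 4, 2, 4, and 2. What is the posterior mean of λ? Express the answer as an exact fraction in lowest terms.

27/17

Total count: 2 + 4 + 2 + 4 + 2 = 14.
Total exposure: 5 pages.
Posterior: α' = 13 + 14 = 27, β' = 12 + 5 = 17.
Posterior mean = α'/β' = 27/17.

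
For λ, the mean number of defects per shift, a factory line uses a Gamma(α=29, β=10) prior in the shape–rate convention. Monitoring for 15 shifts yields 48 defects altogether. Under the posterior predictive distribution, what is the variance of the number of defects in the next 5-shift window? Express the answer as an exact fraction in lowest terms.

Total count 48 over total exposure 15 shifts.
Posterior: α' = 29 + 48 = 77, β' = 10 + 15 = 25.
The posterior predictive for a window of length T is Negative Binomial with variance T·α'·(β'+T)/β'² = 5·77·30/625 = 462/25.

462/25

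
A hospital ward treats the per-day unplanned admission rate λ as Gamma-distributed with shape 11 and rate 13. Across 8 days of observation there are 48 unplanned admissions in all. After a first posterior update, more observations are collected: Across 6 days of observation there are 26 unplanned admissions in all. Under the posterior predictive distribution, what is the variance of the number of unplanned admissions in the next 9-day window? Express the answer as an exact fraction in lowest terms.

340/9

Total count 48 over total exposure 8 days.
After the first batch: Gamma(11 + 48, 13 + 8) = Gamma(59, 21).
Total count 26 over total exposure 6 days.
After the second batch: Gamma(59 + 26, 21 + 6) = Gamma(85, 27).
The posterior predictive for a window of length T is Negative Binomial with variance T·α'·(β'+T)/β'² = 9·85·36/729 = 340/9.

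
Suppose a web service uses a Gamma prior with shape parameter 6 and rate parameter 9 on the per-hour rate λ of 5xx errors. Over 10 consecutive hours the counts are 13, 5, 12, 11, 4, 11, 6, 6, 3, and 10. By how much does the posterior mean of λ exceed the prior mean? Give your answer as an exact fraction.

Total count: 13 + 5 + 12 + 11 + 4 + 11 + 6 + 6 + 3 + 10 = 81.
Total exposure: 10 hours.
Conjugate update: add total count to the shape and total exposure to the rate, giving Gamma(87, 19).
Posterior mean = 87/19 = 87/19; prior mean = 6/9 = 2/3. Difference = 87/19 − 2/3 = 223/57.

223/57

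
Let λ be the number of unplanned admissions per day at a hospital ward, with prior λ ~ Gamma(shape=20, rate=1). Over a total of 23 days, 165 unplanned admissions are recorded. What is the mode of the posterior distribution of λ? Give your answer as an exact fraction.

23/3

Total count 165 over total exposure 23 days.
The Gamma prior is conjugate for the Poisson rate, so λ | data ~ Gamma(20+165, 1+23) = Gamma(185, 24).
Posterior mode = (α'−1)/β' = 184/24 = 23/3.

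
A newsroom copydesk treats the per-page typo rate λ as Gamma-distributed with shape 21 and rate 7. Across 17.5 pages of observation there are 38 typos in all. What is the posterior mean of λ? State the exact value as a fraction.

118/49

Total count 38 over total exposure 17.5 pages.
Conjugate update: add total count to the shape and total exposure to the rate, giving Gamma(59, 49/2).
Posterior mean = α'/β' = 59/(49/2) = 118/49.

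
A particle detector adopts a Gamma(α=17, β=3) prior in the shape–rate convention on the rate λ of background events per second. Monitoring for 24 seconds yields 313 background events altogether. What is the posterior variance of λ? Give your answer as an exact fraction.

Total count 313 over total exposure 24 seconds.
Conjugate update: add total count to the shape and total exposure to the rate, giving Gamma(330, 27).
Posterior variance = α'/β'² = 330/729 = 110/243.

110/243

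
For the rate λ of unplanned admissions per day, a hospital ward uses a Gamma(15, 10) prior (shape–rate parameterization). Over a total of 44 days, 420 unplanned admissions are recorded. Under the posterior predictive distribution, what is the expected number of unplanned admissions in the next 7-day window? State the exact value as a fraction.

Total count 420 over total exposure 44 days.
Gamma(α, β) with Poisson data over total exposure Σt gives posterior Gamma(α+Σx, β+Σt) = Gamma(435, 54).
Predictive mean over a 7-day window = T·E[λ|data] = 7·435/54 = 1015/18.

1015/18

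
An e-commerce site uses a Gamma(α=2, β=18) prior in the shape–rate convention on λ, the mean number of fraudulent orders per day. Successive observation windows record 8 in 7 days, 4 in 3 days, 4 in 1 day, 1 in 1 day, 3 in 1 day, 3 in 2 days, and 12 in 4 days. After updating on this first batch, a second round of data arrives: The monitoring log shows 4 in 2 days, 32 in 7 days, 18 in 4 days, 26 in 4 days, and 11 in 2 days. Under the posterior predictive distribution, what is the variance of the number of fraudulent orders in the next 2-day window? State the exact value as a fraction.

232/49

Total count: 8 + 4 + 4 + 1 + 3 + 3 + 12 = 35.
Total exposure: 7 + 3 + 1 + 1 + 1 + 2 + 4 = 19 days.
After the first batch: Gamma(2 + 35, 18 + 19) = Gamma(37, 37).
Total count: 4 + 32 + 18 + 26 + 11 = 91.
Total exposure: 2 + 7 + 4 + 4 + 2 = 19 days.
After the second batch: Gamma(37 + 91, 37 + 19) = Gamma(128, 56).
The posterior predictive for a window of length T is Negative Binomial with variance T·α'·(β'+T)/β'² = 2·128·58/3136 = 232/49.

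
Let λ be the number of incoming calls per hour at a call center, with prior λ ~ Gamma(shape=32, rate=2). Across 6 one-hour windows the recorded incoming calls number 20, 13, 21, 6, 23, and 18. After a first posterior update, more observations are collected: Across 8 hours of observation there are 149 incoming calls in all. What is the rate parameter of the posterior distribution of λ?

16

Total count: 20 + 13 + 21 + 6 + 23 + 18 = 101.
Total exposure: 6 hours.
After the first batch: Gamma(32 + 101, 2 + 6) = Gamma(133, 8).
Total count 149 over total exposure 8 hours.
After the second batch: Gamma(133 + 149, 8 + 8) = Gamma(282, 16).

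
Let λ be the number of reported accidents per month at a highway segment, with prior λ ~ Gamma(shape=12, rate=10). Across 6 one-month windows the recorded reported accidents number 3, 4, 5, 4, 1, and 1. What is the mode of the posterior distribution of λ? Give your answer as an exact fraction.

Total count: 3 + 4 + 5 + 4 + 1 + 1 = 18.
Total exposure: 6 months.
By Gamma–Poisson conjugacy, the posterior is Gamma(α + Σx, β + Σt) = Gamma(12 + 18, 10 + 6) = Gamma(30, 16).
Posterior mode = (α'−1)/β' = 29/16.

29/16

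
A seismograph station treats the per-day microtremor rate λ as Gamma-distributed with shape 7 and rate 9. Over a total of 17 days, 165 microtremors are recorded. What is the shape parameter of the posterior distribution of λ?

172

Total count 165 over total exposure 17 days.
Posterior: α' = 7 + 165 = 172, β' = 9 + 17 = 26.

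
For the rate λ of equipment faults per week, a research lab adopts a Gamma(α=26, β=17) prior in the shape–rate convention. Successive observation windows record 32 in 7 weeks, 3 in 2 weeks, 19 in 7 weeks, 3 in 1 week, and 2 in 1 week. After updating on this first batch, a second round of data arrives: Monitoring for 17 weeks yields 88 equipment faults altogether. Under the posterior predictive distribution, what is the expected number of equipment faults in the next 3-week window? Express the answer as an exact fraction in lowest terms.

519/52

Total count: 32 + 3 + 19 + 3 + 2 = 59.
Total exposure: 7 + 2 + 7 + 1 + 1 = 18 weeks.
After the first batch: Gamma(26 + 59, 17 + 18) = Gamma(85, 35).
Total count 88 over total exposure 17 weeks.
After the second batch: Gamma(85 + 88, 35 + 17) = Gamma(173, 52).
Predictive mean over a 3-week window = T·E[λ|data] = 3·173/52 = 519/52.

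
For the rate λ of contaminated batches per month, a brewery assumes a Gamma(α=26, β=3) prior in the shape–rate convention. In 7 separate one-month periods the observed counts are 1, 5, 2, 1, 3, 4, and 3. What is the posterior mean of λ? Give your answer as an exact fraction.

9/2

Total count: 1 + 5 + 2 + 1 + 3 + 4 + 3 = 19.
Total exposure: 7 months.
By Gamma–Poisson conjugacy, the posterior is Gamma(α + Σx, β + Σt) = Gamma(26 + 19, 3 + 7) = Gamma(45, 10).
Posterior mean = α'/β' = 45/10 = 9/2.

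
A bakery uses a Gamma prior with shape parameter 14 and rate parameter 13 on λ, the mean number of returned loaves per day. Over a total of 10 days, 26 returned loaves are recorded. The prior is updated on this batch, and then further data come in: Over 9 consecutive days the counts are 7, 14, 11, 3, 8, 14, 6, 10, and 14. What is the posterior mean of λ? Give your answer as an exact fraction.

Total count 26 over total exposure 10 days.
After the first batch: Gamma(14 + 26, 13 + 10) = Gamma(40, 23).
Total count: 7 + 14 + 11 + 3 + 8 + 14 + 6 + 10 + 14 = 87.
Total exposure: 9 days.
After the second batch: Gamma(40 + 87, 23 + 9) = Gamma(127, 32).
Posterior mean = α'/β' = 127/32.

127/32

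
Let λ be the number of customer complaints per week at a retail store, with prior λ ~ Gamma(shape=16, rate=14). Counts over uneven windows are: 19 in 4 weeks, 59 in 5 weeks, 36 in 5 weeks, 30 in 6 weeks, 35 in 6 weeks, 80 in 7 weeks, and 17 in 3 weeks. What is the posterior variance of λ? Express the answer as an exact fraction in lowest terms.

73/625

Total count: 19 + 59 + 36 + 30 + 35 + 80 + 17 = 276.
Total exposure: 4 + 5 + 5 + 6 + 6 + 7 + 3 = 36 weeks.
Posterior: α' = 16 + 276 = 292, β' = 14 + 36 = 50.
Posterior variance = α'/β'² = 292/2500 = 73/625.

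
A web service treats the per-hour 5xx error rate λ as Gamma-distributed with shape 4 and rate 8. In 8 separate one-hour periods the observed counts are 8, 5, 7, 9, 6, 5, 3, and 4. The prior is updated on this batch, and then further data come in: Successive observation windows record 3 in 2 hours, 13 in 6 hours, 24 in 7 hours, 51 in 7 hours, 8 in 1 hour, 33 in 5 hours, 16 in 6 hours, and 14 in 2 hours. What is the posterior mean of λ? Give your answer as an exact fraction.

213/52

Total count: 8 + 5 + 7 + 9 + 6 + 5 + 3 + 4 = 47.
Total exposure: 8 hours.
After the first batch: Gamma(4 + 47, 8 + 8) = Gamma(51, 16).
Total count: 3 + 13 + 24 + 51 + 8 + 33 + 16 + 14 = 162.
Total exposure: 2 + 6 + 7 + 7 + 1 + 5 + 6 + 2 = 36 hours.
After the second batch: Gamma(51 + 162, 16 + 36) = Gamma(213, 52).
Posterior mean = α'/β' = 213/52.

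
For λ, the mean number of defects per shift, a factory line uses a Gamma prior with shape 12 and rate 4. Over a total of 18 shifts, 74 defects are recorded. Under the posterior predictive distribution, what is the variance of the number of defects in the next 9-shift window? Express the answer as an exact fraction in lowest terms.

11997/242

Total count 74 over total exposure 18 shifts.
Gamma(α, β) with Poisson data over total exposure Σt gives posterior Gamma(α+Σx, β+Σt) = Gamma(86, 22).
The posterior predictive for a window of length T is Negative Binomial with variance T·α'·(β'+T)/β'² = 9·86·31/484 = 11997/242.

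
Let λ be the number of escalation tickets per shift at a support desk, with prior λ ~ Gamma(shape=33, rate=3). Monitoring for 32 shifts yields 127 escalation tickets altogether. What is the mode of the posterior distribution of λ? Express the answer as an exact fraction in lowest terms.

159/35

Total count 127 over total exposure 32 shifts.
The Gamma prior is conjugate for the Poisson rate, so λ | data ~ Gamma(33+127, 3+32) = Gamma(160, 35).
Posterior mode = (α'−1)/β' = 159/35.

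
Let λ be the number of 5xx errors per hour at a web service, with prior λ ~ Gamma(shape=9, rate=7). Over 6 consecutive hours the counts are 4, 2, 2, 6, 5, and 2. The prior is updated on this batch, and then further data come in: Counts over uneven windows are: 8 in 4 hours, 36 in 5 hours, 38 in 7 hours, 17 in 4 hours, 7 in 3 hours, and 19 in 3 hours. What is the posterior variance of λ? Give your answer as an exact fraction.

155/1521

Total count: 4 + 2 + 2 + 6 + 5 + 2 = 21.
Total exposure: 6 hours.
After the first batch: Gamma(9 + 21, 7 + 6) = Gamma(30, 13).
Total count: 8 + 36 + 38 + 17 + 7 + 19 = 125.
Total exposure: 4 + 5 + 7 + 4 + 3 + 3 = 26 hours.
After the second batch: Gamma(30 + 125, 13 + 26) = Gamma(155, 39).
Posterior variance = α'/β'² = 155/1521.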